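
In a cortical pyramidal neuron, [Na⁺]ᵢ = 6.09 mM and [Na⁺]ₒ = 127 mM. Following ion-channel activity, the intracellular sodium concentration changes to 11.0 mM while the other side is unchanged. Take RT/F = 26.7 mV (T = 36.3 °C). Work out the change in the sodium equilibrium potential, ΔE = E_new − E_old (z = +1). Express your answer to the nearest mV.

E_old = (26.7/1)·ln(127/6.09) = 81.10 mV
E_new = (26.7/1)·ln(127/11.0) = 65.32 mV
ΔE = 65.32 − (81.10) = -15.79 mV

-16 mV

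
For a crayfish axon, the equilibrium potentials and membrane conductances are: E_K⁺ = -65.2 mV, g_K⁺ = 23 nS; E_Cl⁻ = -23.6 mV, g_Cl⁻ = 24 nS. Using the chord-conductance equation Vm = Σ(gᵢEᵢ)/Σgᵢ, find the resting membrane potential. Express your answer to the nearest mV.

-44 mV

Σ gᵢEᵢ = 23·(-65.2) + 24·(-23.6) = -2066.00
Σ gᵢ = 23 + 24 = 47
Vm = -2066.00 / 47 = -43.96 mV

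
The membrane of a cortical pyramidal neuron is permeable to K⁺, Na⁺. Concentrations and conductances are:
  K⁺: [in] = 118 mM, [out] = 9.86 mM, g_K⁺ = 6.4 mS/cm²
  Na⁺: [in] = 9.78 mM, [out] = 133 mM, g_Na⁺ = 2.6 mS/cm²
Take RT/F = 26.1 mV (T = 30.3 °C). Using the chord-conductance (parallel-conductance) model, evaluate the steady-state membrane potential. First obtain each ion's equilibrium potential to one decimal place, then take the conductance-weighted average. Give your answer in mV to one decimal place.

E_K⁺ = (26.1/1)·ln(9.86/118) = -64.8 mV
E_Na⁺ = (26.1/1)·ln(133/9.78) = 68.1 mV
Vm = (Σ gᵢEᵢ)/(Σ gᵢ) = (6.4·-64.8 + 2.6·68.1) / (6.4 + 2.6)
= -237.66 / 9 = -26.41 mV

-26.4 mV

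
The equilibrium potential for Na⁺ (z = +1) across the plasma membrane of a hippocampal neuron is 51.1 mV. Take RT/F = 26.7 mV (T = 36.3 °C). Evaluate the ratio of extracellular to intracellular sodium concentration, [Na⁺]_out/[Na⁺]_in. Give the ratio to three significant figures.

6.78

ln([out]/[in]) = E·z/(26.7) = 51.1 × 1 / 26.7 = 1.9139
[out]/[in] = e^(1.9139) = 6.779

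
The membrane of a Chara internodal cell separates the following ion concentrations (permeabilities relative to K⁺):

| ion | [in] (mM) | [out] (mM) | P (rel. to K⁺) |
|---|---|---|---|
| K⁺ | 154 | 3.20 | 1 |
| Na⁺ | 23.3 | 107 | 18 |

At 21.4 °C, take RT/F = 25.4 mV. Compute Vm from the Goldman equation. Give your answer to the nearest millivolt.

Vm = 25.4 · ln[(Σ P·[cation]ₒ + Σ P·[anion]ᵢ) / (Σ P·[cation]ᵢ + Σ P·[anion]ₒ)]
Numerator = 1×3.20 + 18×107 = 1929
Denominator = 1×154 + 18×23.3 = 573.4
Vm = 25.4 · ln(3.3645) = 25.4 × (1.2133) = 30.82 mV

31 mV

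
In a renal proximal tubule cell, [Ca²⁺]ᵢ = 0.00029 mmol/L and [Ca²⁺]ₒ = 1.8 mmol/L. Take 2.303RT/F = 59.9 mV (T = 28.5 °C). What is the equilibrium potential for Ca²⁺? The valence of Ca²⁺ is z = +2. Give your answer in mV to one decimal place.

113.6 mV

E = (59.9/z) · log₁₀([Ca²⁺]_out/[Ca²⁺]_in) with z = +2.
= (59.9/2) · log₁₀(1.8/0.00029) = 29.95 · log₁₀(6207)
= 29.95 · (3.7929) = 113.60 mV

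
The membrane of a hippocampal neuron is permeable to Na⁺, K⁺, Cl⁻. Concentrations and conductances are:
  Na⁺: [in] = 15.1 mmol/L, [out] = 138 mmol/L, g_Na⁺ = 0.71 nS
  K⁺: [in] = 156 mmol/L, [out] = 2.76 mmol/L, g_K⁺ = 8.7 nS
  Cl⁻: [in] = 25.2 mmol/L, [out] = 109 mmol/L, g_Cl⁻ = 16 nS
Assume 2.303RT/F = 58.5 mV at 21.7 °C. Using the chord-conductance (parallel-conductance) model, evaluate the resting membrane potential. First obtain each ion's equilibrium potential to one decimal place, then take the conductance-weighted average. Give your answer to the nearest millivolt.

-57 mV

E_Na⁺ = (58.5/1)·log₁₀(138/15.1) = 56.2 mV
E_K⁺ = (58.5/1)·log₁₀(2.76/156) = -102.5 mV
E_Cl⁻ = (58.5/-1)·log₁₀(109/25.2) = -37.2 mV
Vm = (Σ gᵢEᵢ)/(Σ gᵢ) = (0.71·56.2 + 8.7·-102.5 + 16·-37.2) / (0.71 + 8.7 + 16)
= -1447.05 / 25.41 = -56.95 mV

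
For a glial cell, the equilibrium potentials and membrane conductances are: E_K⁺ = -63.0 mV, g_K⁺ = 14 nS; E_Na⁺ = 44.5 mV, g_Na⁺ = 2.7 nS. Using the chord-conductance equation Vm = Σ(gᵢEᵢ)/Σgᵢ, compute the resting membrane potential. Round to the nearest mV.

-46 mV

Σ gᵢEᵢ = 14·(-63.0) + 2.7·(44.5) = -761.85
Σ gᵢ = 14 + 2.7 = 16.7
Vm = -761.85 / 16.7 = -45.62 mV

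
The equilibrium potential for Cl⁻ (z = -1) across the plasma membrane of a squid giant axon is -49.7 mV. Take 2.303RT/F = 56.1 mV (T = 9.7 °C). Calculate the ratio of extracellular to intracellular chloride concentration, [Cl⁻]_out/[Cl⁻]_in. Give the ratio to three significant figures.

7.69

log₁₀([out]/[in]) = E·z/(56.1) = -49.7 × -1 / 56.1 = 0.8859
[out]/[in] = 10^(0.8859) = 7.69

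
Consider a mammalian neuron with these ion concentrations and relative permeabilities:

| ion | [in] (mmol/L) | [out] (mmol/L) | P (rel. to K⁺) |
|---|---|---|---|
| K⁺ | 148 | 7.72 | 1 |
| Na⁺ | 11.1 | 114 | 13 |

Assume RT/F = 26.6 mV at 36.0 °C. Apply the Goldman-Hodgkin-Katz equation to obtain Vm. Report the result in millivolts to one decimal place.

43.3 mV

Vm = 26.6 · ln[(Σ P·[cation]ₒ + Σ P·[anion]ᵢ) / (Σ P·[cation]ᵢ + Σ P·[anion]ₒ)]
Numerator = 1×7.72 + 13×114 = 1490
Denominator = 1×148 + 13×11.1 = 292.3
Vm = 26.6 · ln(5.0965) = 26.6 × (1.6286) = 43.32 mV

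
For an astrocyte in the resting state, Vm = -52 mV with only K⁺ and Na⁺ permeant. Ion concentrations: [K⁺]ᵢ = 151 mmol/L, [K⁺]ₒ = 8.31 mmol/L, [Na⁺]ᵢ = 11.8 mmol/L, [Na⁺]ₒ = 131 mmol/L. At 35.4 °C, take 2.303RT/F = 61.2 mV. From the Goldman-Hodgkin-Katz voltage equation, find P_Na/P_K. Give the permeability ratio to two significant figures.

Let α = P_Na/P_K. GHK: Vm = 61.2·log₁₀[(Kₒ + α·Naₒ)/(Kᵢ + α·Naᵢ)].
10^(Vm/61.2) = 10^(-52.0/61.2) = 0.14136
So 0.14136·(Kᵢ + α·Naᵢ) = Kₒ + α·Naₒ → α = (0.14136·151.0 − 8.31) / (131.0 − 0.14136·11.8)
α = (21.35 − 8.31) / (131.0 − 1.668) = 13.04/129.3 = 0.1008

0.10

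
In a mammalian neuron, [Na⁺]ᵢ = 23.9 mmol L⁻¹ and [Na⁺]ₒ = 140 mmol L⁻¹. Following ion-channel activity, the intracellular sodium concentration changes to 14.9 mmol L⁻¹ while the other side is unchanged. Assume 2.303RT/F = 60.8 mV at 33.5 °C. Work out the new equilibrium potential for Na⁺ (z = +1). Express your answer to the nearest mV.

59 mV

After the shift: [Na⁺]_out = 140, [Na⁺]_in = 14.9 mmol L⁻¹.
E_new = (60.8/1)·log₁₀(140/14.9) = 60.80 · (0.9729) = 59.15 mV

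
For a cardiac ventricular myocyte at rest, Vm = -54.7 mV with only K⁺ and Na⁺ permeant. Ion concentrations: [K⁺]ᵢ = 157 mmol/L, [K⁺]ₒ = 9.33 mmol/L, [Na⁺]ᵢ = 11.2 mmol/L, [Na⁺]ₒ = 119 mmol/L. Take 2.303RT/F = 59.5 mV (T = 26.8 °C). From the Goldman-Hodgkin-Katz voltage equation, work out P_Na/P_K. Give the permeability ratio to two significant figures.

0.081

Let α = P_Na/P_K. GHK: Vm = 59.5·log₁₀[(Kₒ + α·Naₒ)/(Kᵢ + α·Naᵢ)].
10^(Vm/59.5) = 10^(-54.7/59.5) = 0.12041
So 0.12041·(Kᵢ + α·Naᵢ) = Kₒ + α·Naₒ → α = (0.12041·157.0 − 9.33) / (119.0 − 0.12041·11.2)
α = (18.9 − 9.33) / (119.0 − 1.349) = 9.575/117.7 = 0.08138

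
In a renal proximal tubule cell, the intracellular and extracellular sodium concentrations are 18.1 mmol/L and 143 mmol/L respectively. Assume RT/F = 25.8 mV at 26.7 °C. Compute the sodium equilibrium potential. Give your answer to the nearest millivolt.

E = (25.8/z) · ln([Na⁺]_out/[Na⁺]_in) with z = +1.
= (25.8/1) · ln(143/18.1) = 25.80 · ln(7.901)
= 25.80 · (2.0669) = 53.33 mV

53 mV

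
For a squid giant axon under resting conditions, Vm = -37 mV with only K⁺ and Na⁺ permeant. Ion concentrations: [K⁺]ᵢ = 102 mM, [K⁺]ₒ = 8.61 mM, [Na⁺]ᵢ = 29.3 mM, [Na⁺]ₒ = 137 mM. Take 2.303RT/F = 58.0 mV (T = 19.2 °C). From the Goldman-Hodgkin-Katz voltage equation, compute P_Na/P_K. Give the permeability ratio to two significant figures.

0.11

Let α = P_Na/P_K. GHK: Vm = 58.0·log₁₀[(Kₒ + α·Naₒ)/(Kᵢ + α·Naᵢ)].
10^(Vm/58.0) = 10^(-37.0/58.0) = 0.23018
So 0.23018·(Kᵢ + α·Naᵢ) = Kₒ + α·Naₒ → α = (0.23018·102.0 − 8.61) / (137.0 − 0.23018·29.3)
α = (23.48 − 8.61) / (137.0 − 6.744) = 14.87/130.3 = 0.1141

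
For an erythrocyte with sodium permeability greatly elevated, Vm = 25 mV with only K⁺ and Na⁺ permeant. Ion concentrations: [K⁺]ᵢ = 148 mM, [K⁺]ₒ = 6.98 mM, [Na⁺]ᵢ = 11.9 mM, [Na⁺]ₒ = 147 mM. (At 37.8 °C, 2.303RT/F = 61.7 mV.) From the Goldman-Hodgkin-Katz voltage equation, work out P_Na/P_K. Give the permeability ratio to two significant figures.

Let α = P_Na/P_K. GHK: Vm = 61.7·log₁₀[(Kₒ + α·Naₒ)/(Kᵢ + α·Naᵢ)].
10^(Vm/61.7) = 10^(25.0/61.7) = 2.5421
So 2.5421·(Kᵢ + α·Naᵢ) = Kₒ + α·Naₒ → α = (2.5421·148.0 − 6.98) / (147.0 − 2.5421·11.9)
α = (376.2 − 6.98) / (147.0 − 30.25) = 369.2/116.7 = 3.163

3.2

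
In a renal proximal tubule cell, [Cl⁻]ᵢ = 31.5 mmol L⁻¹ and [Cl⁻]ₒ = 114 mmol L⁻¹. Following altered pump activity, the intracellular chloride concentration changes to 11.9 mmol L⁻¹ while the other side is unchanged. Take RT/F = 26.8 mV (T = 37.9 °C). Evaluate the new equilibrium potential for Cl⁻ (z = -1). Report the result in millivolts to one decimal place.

After the shift: [Cl⁻]_out = 114, [Cl⁻]_in = 11.9 mmol L⁻¹.
E_new = (26.8/-1)·ln(114/11.9) = -26.80 · (2.2597) = -60.56 mV

-60.6 mV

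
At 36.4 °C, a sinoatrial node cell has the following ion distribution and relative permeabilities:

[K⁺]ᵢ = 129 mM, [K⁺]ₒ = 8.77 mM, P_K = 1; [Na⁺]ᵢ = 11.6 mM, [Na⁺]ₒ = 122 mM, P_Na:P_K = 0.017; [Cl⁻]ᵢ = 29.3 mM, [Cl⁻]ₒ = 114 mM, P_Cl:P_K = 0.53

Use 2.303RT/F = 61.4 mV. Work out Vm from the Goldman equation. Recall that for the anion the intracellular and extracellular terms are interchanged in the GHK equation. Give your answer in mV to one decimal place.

-52.6 mV

Vm = 61.4 · log₁₀[(Σ P·[cation]ₒ + Σ P·[anion]ᵢ) / (Σ P·[cation]ᵢ + Σ P·[anion]ₒ)]
Numerator = 1×8.77 + 0.017×122 + 0.53×29.3 = 26.37
Denominator = 1×129 + 0.017×11.6 + 0.53×114 = 189.6
Vm = 61.4 · log₁₀(0.13909) = 61.4 × (-0.8567) = -52.60 mV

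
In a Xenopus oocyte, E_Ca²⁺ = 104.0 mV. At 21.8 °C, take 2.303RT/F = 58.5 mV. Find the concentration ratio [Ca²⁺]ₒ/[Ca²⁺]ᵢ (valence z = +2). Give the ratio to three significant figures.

log₁₀([out]/[in]) = E·z/(58.5) = 104.0 × 2 / 58.5 = 3.5556
[out]/[in] = 10^(3.5556) = 3594

3590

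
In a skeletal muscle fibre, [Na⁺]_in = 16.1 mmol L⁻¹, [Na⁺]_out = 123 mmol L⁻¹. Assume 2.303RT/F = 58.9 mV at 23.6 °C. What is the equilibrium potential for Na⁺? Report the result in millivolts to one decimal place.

E = (58.9/z) · log₁₀([Na⁺]_out/[Na⁺]_in) with z = +1.
= (58.9/1) · log₁₀(123/16.1) = 58.90 · log₁₀(7.64)
= 58.90 · (0.8831) = 52.01 mV

52.0 mV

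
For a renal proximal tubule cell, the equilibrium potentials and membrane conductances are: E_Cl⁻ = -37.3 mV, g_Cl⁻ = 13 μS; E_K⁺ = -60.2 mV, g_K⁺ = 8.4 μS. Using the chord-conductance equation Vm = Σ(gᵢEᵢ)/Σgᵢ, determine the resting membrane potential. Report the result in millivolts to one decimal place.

Σ gᵢEᵢ = 13·(-37.3) + 8.4·(-60.2) = -990.58
Σ gᵢ = 13 + 8.4 = 21.4
Vm = -990.58 / 21.4 = -46.29 mV

-46.3 mV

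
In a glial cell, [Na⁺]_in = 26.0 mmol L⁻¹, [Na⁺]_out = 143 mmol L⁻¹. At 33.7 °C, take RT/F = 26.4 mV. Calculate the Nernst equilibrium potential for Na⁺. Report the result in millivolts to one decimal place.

E = (26.4/z) · ln([Na⁺]_out/[Na⁺]_in) with z = +1.
= (26.4/1) · ln(143/26.0) = 26.40 · ln(5.5)
= 26.40 · (1.7047) = 45.01 mV

45.0 mV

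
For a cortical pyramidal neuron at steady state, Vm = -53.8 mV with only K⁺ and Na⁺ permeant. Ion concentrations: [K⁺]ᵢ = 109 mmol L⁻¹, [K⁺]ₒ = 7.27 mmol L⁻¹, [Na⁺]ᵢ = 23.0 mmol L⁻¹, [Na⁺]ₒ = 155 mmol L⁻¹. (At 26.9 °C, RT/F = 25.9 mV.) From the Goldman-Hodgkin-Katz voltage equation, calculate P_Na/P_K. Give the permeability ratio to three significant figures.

Let α = P_Na/P_K. GHK: Vm = 25.9·ln[(Kₒ + α·Naₒ)/(Kᵢ + α·Naᵢ)].
e^(Vm/25.9) = e^(-53.8/25.9) = 0.12528
So 0.12528·(Kᵢ + α·Naᵢ) = Kₒ + α·Naₒ → α = (0.12528·109.0 − 7.27) / (155.0 − 0.12528·23.0)
α = (13.66 − 7.27) / (155.0 − 2.881) = 6.385/152.1 = 0.04198

0.0420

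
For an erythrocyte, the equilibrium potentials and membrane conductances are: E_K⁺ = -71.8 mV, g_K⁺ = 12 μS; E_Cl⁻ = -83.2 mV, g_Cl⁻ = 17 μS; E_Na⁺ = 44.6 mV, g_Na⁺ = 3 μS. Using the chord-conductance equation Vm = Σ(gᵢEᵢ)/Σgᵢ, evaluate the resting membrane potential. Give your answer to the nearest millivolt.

Σ gᵢEᵢ = 12·(-71.8) + 17·(-83.2) + 3·(44.6) = -2142.20
Σ gᵢ = 12 + 17 + 3 = 32
Vm = -2142.20 / 32 = -66.94 mV

-67 mV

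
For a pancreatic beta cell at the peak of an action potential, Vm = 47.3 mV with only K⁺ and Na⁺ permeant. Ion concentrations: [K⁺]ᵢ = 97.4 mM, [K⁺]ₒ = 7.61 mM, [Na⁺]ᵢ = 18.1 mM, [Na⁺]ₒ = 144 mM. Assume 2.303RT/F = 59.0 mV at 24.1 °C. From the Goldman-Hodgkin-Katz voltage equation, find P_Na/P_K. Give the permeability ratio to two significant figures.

Let α = P_Na/P_K. GHK: Vm = 59.0·log₁₀[(Kₒ + α·Naₒ)/(Kᵢ + α·Naᵢ)].
10^(Vm/59.0) = 10^(47.3/59.0) = 6.3342
So 6.3342·(Kᵢ + α·Naᵢ) = Kₒ + α·Naₒ → α = (6.3342·97.4 − 7.61) / (144.0 − 6.3342·18.1)
α = (617 − 7.61) / (144.0 − 114.6) = 609.3/29.35 = 20.76

21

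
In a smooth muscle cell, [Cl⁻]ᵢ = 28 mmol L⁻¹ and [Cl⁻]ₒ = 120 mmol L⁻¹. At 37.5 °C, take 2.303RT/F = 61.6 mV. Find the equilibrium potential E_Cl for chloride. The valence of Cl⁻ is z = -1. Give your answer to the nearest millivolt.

E = (61.6/z) · log₁₀([Cl⁻]_out/[Cl⁻]_in) with z = -1.
For an anion, dividing by z = -1 reverses the sign.
= (61.6/-1) · log₁₀(120/28) = -61.60 · log₁₀(4.286)
= -61.60 · (0.6320) = -38.93 mV

-39 mV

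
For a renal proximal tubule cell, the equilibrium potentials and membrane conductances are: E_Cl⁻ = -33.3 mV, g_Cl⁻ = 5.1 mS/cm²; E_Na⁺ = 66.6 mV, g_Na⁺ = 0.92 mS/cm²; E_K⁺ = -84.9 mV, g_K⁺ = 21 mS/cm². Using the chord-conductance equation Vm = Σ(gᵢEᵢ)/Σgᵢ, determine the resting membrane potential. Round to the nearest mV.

Σ gᵢEᵢ = 5.1·(-33.3) + 0.92·(66.6) + 21·(-84.9) = -1891.46
Σ gᵢ = 5.1 + 0.92 + 21 = 27.02
Vm = -1891.46 / 27.02 = -70.00 mV

-70 mV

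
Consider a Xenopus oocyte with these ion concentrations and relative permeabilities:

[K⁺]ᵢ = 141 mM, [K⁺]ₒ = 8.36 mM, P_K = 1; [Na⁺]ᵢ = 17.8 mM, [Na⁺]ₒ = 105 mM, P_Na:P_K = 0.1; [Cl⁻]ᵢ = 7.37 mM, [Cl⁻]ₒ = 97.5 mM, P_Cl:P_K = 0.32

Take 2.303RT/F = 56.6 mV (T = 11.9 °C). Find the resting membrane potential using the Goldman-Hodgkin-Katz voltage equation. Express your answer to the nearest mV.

-52 mV

Vm = 56.6 · log₁₀[(Σ P·[cation]ₒ + Σ P·[anion]ᵢ) / (Σ P·[cation]ᵢ + Σ P·[anion]ₒ)]
Numerator = 1×8.36 + 0.1×105 + 0.32×7.37 = 21.22
Denominator = 1×141 + 0.1×17.8 + 0.32×97.5 = 174
Vm = 56.6 · log₁₀(0.12196) = 56.6 × (-0.9138) = -51.72 mV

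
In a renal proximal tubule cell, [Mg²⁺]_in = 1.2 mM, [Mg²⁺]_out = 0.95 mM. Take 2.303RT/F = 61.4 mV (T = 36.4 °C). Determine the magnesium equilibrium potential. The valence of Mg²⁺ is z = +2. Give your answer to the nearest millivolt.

-3 mV

E = (61.4/z) · log₁₀([Mg²⁺]_out/[Mg²⁺]_in) with z = +2.
= (61.4/2) · log₁₀(0.95/1.2) = 30.70 · log₁₀(0.7917)
= 30.70 · (-0.1015) = -3.11 mV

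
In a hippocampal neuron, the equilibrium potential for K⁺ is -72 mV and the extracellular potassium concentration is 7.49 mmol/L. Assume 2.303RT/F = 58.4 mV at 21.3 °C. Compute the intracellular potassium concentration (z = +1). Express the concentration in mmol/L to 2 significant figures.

Nernst: E = (58.4/1) · log₁₀([out]/[in]), so log₁₀([out]/[in]) = -72.0 × 1 / 58.4 = -1.2329.
[out]/[in] = 10^(-1.2329) = 0.0585.
[in] = 7.49 / 0.0585 = 128 mmol/L.

130 mmol/L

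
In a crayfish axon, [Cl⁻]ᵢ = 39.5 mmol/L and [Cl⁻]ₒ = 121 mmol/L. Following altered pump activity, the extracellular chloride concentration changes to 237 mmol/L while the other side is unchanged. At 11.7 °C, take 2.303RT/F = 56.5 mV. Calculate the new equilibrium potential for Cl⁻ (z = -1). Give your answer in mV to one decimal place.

After the shift: [Cl⁻]_out = 237, [Cl⁻]_in = 39.5 mmol/L.
E_new = (56.5/-1)·log₁₀(237/39.5) = -56.50 · (0.7782) = -43.97 mV

-44.0 mV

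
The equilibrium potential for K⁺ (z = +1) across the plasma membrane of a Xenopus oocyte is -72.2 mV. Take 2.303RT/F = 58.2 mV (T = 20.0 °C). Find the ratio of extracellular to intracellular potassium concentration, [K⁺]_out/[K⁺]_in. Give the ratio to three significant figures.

0.0575

log₁₀([out]/[in]) = E·z/(58.2) = -72.2 × 1 / 58.2 = -1.2405
[out]/[in] = 10^(-1.2405) = 0.05747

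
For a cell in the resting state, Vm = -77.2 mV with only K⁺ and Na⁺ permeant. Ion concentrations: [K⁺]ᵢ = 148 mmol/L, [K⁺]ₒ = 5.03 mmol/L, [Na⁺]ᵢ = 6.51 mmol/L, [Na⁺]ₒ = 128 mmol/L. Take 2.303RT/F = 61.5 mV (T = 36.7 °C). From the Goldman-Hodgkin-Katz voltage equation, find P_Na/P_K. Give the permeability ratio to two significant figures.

0.025

Let α = P_Na/P_K. GHK: Vm = 61.5·log₁₀[(Kₒ + α·Naₒ)/(Kᵢ + α·Naᵢ)].
10^(Vm/61.5) = 10^(-77.2/61.5) = 0.055554
So 0.055554·(Kᵢ + α·Naᵢ) = Kₒ + α·Naₒ → α = (0.055554·148.0 − 5.03) / (128.0 − 0.055554·6.51)
α = (8.222 − 5.03) / (128.0 − 0.3617) = 3.192/127.6 = 0.02501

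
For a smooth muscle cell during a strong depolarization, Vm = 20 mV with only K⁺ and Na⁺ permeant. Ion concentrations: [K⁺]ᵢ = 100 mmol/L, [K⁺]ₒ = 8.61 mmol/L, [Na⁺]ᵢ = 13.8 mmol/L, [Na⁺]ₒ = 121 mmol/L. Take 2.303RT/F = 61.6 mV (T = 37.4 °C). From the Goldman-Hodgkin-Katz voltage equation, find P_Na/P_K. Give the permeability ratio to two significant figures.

2.2

Let α = P_Na/P_K. GHK: Vm = 61.6·log₁₀[(Kₒ + α·Naₒ)/(Kᵢ + α·Naᵢ)].
10^(Vm/61.6) = 10^(20.0/61.6) = 2.1119
So 2.1119·(Kᵢ + α·Naᵢ) = Kₒ + α·Naₒ → α = (2.1119·100.0 − 8.61) / (121.0 − 2.1119·13.8)
α = (211.2 − 8.61) / (121.0 − 29.14) = 202.6/91.86 = 2.205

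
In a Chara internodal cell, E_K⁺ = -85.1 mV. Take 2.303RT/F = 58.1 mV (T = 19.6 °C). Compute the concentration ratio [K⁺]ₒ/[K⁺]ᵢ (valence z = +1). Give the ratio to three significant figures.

0.0343

log₁₀([out]/[in]) = E·z/(58.1) = -85.1 × 1 / 58.1 = -1.4647
[out]/[in] = 10^(-1.4647) = 0.0343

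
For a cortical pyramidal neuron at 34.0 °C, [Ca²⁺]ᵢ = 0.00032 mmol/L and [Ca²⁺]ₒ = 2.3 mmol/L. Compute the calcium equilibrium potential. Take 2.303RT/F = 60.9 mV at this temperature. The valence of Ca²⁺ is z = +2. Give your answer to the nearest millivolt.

E = (60.9/z) · log₁₀([Ca²⁺]_out/[Ca²⁺]_in) with z = +2.
= (60.9/2) · log₁₀(2.3/0.00032) = 30.45 · log₁₀(7187)
= 30.45 · (3.8566) = 117.43 mV

117 mV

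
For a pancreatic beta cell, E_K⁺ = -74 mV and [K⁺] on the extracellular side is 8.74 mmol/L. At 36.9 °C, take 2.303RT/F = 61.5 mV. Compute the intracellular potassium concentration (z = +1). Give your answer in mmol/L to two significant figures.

Nernst: E = (61.5/1) · log₁₀([out]/[in]), so log₁₀([out]/[in]) = -74.0 × 1 / 61.5 = -1.2033.
[out]/[in] = 10^(-1.2033) = 0.06263.
[in] = 8.74 / 0.06263 = 139.6 mmol/L.

140 mmol/L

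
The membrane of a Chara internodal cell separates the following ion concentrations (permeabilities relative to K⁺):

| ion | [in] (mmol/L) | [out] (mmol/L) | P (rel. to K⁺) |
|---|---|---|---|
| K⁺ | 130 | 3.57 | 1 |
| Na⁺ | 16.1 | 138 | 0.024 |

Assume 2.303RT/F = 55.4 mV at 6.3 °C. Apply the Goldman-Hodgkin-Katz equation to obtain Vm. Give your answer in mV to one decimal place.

Vm = 55.4 · log₁₀[(Σ P·[cation]ₒ + Σ P·[anion]ᵢ) / (Σ P·[cation]ᵢ + Σ P·[anion]ₒ)]
Numerator = 1×3.57 + 0.024×138 = 6.882
Denominator = 1×130 + 0.024×16.1 = 130.4
Vm = 55.4 · log₁₀(0.052782) = 55.4 × (-1.2775) = -70.77 mV

-70.8 mV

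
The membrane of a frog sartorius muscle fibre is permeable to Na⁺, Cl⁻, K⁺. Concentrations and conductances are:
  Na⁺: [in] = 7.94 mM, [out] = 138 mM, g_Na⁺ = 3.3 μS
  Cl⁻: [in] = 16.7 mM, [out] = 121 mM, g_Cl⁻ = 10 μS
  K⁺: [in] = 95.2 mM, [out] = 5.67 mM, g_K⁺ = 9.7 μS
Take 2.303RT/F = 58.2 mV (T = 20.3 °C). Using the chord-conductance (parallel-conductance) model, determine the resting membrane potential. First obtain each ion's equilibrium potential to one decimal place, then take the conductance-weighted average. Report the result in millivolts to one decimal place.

E_Na⁺ = (58.2/1)·log₁₀(138/7.94) = 72.2 mV
E_Cl⁻ = (58.2/-1)·log₁₀(121/16.7) = -50.1 mV
E_K⁺ = (58.2/1)·log₁₀(5.67/95.2) = -71.3 mV
Vm = (Σ gᵢEᵢ)/(Σ gᵢ) = (3.3·72.2 + 10·-50.1 + 9.7·-71.3) / (3.3 + 10 + 9.7)
= -954.35 / 23 = -41.49 mV

-41.5 mV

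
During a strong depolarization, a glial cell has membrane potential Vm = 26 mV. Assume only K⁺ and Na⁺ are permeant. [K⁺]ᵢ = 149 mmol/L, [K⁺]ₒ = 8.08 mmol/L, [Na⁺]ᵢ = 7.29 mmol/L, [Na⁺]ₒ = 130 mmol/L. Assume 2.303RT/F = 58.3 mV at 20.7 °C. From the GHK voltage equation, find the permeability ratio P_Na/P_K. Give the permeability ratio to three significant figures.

Let α = P_Na/P_K. GHK: Vm = 58.3·log₁₀[(Kₒ + α·Naₒ)/(Kᵢ + α·Naᵢ)].
10^(Vm/58.3) = 10^(26.0/58.3) = 2.7923
So 2.7923·(Kᵢ + α·Naᵢ) = Kₒ + α·Naₒ → α = (2.7923·149.0 − 8.08) / (130.0 − 2.7923·7.29)
α = (416.1 − 8.08) / (130.0 − 20.36) = 408/109.6 = 3.721

3.72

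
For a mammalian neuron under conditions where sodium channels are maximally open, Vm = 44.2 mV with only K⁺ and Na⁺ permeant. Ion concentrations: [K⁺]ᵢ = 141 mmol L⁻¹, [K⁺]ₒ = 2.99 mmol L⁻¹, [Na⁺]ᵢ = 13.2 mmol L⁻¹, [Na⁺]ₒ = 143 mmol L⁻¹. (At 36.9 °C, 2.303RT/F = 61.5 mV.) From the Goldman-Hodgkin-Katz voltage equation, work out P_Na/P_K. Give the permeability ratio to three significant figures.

Let α = P_Na/P_K. GHK: Vm = 61.5·log₁₀[(Kₒ + α·Naₒ)/(Kᵢ + α·Naᵢ)].
10^(Vm/61.5) = 10^(44.2/61.5) = 5.2324
So 5.2324·(Kᵢ + α·Naᵢ) = Kₒ + α·Naₒ → α = (5.2324·141.0 − 2.99) / (143.0 − 5.2324·13.2)
α = (737.8 − 2.99) / (143.0 − 69.07) = 734.8/73.93 = 9.938

9.94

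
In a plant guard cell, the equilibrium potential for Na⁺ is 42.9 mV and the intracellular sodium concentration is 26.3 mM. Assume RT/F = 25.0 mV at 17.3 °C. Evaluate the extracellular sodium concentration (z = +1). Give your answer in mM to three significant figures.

146 mM

Nernst: E = (25.0/1) · ln([out]/[in]), so ln([out]/[in]) = 42.9 × 1 / 25.0 = 1.7160.
[out]/[in] = e^(1.7160) = 5.562.
[out] = 5.562 × 26.3 = 146.3 mM.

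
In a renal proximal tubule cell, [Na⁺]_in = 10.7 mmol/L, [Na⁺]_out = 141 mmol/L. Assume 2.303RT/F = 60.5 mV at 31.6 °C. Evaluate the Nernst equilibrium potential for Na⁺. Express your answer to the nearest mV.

E = (60.5/z) · log₁₀([Na⁺]_out/[Na⁺]_in) with z = +1.
= (60.5/1) · log₁₀(141/10.7) = 60.50 · log₁₀(13.18)
= 60.50 · (1.1198) = 67.75 mV

68 mV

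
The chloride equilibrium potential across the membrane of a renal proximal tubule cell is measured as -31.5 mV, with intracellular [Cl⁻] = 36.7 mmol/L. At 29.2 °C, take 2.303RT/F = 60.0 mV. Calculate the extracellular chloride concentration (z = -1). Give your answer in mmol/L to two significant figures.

120 mmol/L

Nernst: E = (60.0/-1) · log₁₀([out]/[in]), so log₁₀([out]/[in]) = -31.5 × -1 / 60.0 = 0.5250.
[out]/[in] = 10^(0.5250) = 3.35.
[out] = 3.35 × 36.7 = 122.9 mmol/L.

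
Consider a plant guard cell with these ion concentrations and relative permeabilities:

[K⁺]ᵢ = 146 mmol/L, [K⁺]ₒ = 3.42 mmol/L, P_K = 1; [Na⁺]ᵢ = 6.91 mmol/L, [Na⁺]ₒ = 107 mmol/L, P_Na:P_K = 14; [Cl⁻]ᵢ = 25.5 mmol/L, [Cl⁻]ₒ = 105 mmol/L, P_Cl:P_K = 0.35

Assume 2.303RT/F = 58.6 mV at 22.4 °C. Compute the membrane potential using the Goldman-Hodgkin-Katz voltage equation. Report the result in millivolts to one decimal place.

Vm = 58.6 · log₁₀[(Σ P·[cation]ₒ + Σ P·[anion]ᵢ) / (Σ P·[cation]ᵢ + Σ P·[anion]ₒ)]
Numerator = 1×3.42 + 14×107 + 0.35×25.5 = 1510
Denominator = 1×146 + 14×6.91 + 0.35×105 = 279.5
Vm = 58.6 · log₁₀(5.4039) = 58.6 × (0.7327) = 42.94 mV

42.9 mV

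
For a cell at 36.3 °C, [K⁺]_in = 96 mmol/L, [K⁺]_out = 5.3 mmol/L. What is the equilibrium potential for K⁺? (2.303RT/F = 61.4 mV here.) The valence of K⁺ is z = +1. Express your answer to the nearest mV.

E = (61.4/z) · log₁₀([K⁺]_out/[K⁺]_in) with z = +1.
= (61.4/1) · log₁₀(5.3/96) = 61.40 · log₁₀(0.05521)
= 61.40 · (-1.2580) = -77.24 mV

-77 mV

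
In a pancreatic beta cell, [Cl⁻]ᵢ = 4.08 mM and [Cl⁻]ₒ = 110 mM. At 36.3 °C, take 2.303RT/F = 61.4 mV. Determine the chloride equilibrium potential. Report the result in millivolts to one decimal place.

-87.8 mV

E = (61.4/z) · log₁₀([Cl⁻]_out/[Cl⁻]_in) with z = -1.
For an anion, dividing by z = -1 reverses the sign.
= (61.4/-1) · log₁₀(110/4.08) = -61.40 · log₁₀(26.96)
= -61.40 · (1.4307) = -87.85 mV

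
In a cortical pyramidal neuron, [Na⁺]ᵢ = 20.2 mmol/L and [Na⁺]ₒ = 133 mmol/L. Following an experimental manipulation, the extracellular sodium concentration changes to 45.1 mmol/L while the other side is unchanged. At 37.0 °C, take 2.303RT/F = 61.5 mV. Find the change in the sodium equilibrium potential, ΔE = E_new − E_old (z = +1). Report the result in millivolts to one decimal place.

-28.9 mV

E_old = (61.5/1)·log₁₀(133/20.2) = 50.34 mV
E_new = (61.5/1)·log₁₀(45.1/20.2) = 21.45 mV
ΔE = 21.45 − (50.34) = -28.89 mV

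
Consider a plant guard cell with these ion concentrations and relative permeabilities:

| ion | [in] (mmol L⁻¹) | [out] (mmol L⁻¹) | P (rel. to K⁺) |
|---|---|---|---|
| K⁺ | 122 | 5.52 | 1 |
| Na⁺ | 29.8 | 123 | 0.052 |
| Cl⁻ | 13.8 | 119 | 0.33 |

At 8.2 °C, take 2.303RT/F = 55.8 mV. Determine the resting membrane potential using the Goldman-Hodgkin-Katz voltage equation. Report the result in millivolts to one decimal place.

Vm = 55.8 · log₁₀[(Σ P·[cation]ₒ + Σ P·[anion]ᵢ) / (Σ P·[cation]ᵢ + Σ P·[anion]ₒ)]
Numerator = 1×5.52 + 0.052×123 + 0.33×13.8 = 16.47
Denominator = 1×122 + 0.052×29.8 + 0.33×119 = 162.8
Vm = 55.8 · log₁₀(0.10115) = 55.8 × (-0.9950) = -55.52 mV

-55.5 mV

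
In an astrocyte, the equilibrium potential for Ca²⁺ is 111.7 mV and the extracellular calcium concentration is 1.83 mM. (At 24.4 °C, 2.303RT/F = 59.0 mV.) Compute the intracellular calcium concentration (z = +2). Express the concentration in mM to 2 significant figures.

Nernst: E = (59.0/2) · log₁₀([out]/[in]), so log₁₀([out]/[in]) = 111.7 × 2 / 59.0 = 3.7864.
[out]/[in] = 10^(3.7864) = 6116.
[in] = 1.83 / 6116 = 0.0002992 mM.

0.00030 mM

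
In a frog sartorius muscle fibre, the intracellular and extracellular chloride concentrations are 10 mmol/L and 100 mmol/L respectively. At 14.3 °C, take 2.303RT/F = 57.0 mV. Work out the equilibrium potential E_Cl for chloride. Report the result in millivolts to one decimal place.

-57.0 mV

E = (57.0/z) · log₁₀([Cl⁻]_out/[Cl⁻]_in) with z = -1.
For an anion, dividing by z = -1 reverses the sign.
= (57.0/-1) · log₁₀(100/10) = -57.00 · log₁₀(10)
= -57.00 · (1.0000) = -57.00 mV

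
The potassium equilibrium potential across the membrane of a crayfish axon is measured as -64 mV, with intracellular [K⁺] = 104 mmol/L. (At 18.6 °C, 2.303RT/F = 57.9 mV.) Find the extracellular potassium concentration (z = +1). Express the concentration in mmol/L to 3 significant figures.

8.16 mmol/L

Nernst: E = (57.9/1) · log₁₀([out]/[in]), so log₁₀([out]/[in]) = -64.0 × 1 / 57.9 = -1.1054.
[out]/[in] = 10^(-1.1054) = 0.07846.
[out] = 0.07846 × 104 = 8.16 mmol/L.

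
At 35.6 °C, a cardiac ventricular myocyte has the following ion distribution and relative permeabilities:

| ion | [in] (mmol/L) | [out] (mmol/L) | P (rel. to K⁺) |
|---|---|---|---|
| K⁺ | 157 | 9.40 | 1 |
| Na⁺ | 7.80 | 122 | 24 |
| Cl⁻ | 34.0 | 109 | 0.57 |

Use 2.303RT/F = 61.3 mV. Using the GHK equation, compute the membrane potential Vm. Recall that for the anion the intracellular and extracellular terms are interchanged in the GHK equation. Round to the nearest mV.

53 mV

Vm = 61.3 · log₁₀[(Σ P·[cation]ₒ + Σ P·[anion]ᵢ) / (Σ P·[cation]ᵢ + Σ P·[anion]ₒ)]
Numerator = 1×9.40 + 24×122 + 0.57×34.0 = 2957
Denominator = 1×157 + 24×7.80 + 0.57×109 = 406.3
Vm = 61.3 · log₁₀(7.2768) = 61.3 × (0.8619) = 52.84 mV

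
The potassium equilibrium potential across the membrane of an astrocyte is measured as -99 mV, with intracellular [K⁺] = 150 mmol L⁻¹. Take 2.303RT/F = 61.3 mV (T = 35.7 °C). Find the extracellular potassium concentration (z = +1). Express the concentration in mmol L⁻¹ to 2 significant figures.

3.6 mmol L⁻¹

Nernst: E = (61.3/1) · log₁₀([out]/[in]), so log₁₀([out]/[in]) = -99.0 × 1 / 61.3 = -1.6150.
[out]/[in] = 10^(-1.6150) = 0.02427.
[out] = 0.02427 × 150 = 3.64 mmol L⁻¹.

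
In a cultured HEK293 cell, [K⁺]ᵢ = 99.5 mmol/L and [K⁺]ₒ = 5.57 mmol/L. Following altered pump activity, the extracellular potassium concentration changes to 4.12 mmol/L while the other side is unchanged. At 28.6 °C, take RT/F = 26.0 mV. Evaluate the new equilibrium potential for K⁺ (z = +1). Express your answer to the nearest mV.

After the shift: [K⁺]_out = 4.12, [K⁺]_in = 99.5 mmol/L.
E_new = (26.0/1)·ln(4.12/99.5) = 26.00 · (-3.1843) = -82.79 mV

-83 mV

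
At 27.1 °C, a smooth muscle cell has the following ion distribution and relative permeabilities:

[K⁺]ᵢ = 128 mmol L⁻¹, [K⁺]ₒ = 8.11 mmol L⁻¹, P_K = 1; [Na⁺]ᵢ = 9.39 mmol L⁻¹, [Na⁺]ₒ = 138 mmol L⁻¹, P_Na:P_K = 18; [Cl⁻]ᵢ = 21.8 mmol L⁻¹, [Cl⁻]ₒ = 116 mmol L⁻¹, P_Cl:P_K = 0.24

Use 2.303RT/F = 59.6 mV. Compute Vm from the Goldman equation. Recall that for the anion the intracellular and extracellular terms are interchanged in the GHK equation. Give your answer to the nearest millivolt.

53 mV

Vm = 59.6 · log₁₀[(Σ P·[cation]ₒ + Σ P·[anion]ᵢ) / (Σ P·[cation]ᵢ + Σ P·[anion]ₒ)]
Numerator = 1×8.11 + 18×138 + 0.24×21.8 = 2497
Denominator = 1×128 + 18×9.39 + 0.24×116 = 324.9
Vm = 59.6 · log₁₀(7.6874) = 59.6 × (0.8858) = 52.79 mV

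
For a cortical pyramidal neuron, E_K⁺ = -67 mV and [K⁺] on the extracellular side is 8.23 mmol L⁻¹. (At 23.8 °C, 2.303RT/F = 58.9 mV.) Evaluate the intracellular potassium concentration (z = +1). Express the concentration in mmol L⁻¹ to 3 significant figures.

113 mmol L⁻¹

Nernst: E = (58.9/1) · log₁₀([out]/[in]), so log₁₀([out]/[in]) = -67.0 × 1 / 58.9 = -1.1375.
[out]/[in] = 10^(-1.1375) = 0.07286.
[in] = 8.23 / 0.07286 = 113 mmol L⁻¹.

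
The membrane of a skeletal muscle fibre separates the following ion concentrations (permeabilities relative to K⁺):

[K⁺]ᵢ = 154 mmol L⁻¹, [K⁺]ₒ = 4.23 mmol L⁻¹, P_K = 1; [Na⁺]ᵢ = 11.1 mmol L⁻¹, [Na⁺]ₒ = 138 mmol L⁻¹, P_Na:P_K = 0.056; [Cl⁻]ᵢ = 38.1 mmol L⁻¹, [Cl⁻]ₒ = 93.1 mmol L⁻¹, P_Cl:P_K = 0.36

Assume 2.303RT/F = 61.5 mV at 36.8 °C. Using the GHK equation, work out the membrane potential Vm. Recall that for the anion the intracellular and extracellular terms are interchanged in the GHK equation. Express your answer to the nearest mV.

Vm = 61.5 · log₁₀[(Σ P·[cation]ₒ + Σ P·[anion]ᵢ) / (Σ P·[cation]ᵢ + Σ P·[anion]ₒ)]
Numerator = 1×4.23 + 0.056×138 + 0.36×38.1 = 25.67
Denominator = 1×154 + 0.056×11.1 + 0.36×93.1 = 188.1
Vm = 61.5 · log₁₀(0.13646) = 61.5 × (-0.8650) = -53.20 mV

-53 mV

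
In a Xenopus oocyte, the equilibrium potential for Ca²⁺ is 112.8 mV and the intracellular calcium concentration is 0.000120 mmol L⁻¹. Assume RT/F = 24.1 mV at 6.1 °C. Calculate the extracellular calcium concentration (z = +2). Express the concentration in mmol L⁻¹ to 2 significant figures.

1.4 mmol L⁻¹

Nernst: E = (24.1/2) · ln([out]/[in]), so ln([out]/[in]) = 112.8 × 2 / 24.1 = 9.3610.
[out]/[in] = e^(9.3610) = 1.163e+04.
[out] = 1.163e+04 × 0.000120 = 1.395 mmol L⁻¹.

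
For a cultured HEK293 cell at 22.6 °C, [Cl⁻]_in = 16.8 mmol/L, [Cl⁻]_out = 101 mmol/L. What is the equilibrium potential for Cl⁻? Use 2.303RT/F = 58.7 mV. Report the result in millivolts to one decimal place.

E = (58.7/z) · log₁₀([Cl⁻]_out/[Cl⁻]_in) with z = -1.
For an anion, dividing by z = -1 reverses the sign.
= (58.7/-1) · log₁₀(101/16.8) = -58.70 · log₁₀(6.012)
= -58.70 · (0.7790) = -45.73 mV

-45.7 mV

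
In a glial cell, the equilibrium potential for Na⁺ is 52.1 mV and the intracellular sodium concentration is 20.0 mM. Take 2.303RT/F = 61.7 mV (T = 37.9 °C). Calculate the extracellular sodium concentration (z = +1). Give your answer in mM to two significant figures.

140 mM

Nernst: E = (61.7/1) · log₁₀([out]/[in]), so log₁₀([out]/[in]) = 52.1 × 1 / 61.7 = 0.8444.
[out]/[in] = 10^(0.8444) = 6.989.
[out] = 6.989 × 20.0 = 139.8 mM.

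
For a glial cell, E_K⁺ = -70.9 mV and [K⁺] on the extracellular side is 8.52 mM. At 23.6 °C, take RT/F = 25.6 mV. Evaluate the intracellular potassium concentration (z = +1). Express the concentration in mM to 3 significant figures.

136 mM

Nernst: E = (25.6/1) · ln([out]/[in]), so ln([out]/[in]) = -70.9 × 1 / 25.6 = -2.7695.
[out]/[in] = e^(-2.7695) = 0.06269.
[in] = 8.52 / 0.06269 = 135.9 mM.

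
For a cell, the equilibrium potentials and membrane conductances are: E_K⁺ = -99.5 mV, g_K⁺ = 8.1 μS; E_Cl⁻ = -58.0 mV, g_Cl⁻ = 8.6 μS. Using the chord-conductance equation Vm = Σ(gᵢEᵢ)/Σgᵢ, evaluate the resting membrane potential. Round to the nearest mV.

Σ gᵢEᵢ = 8.1·(-99.5) + 8.6·(-58.0) = -1304.75
Σ gᵢ = 8.1 + 8.6 = 16.7
Vm = -1304.75 / 16.7 = -78.13 mV

-78 mV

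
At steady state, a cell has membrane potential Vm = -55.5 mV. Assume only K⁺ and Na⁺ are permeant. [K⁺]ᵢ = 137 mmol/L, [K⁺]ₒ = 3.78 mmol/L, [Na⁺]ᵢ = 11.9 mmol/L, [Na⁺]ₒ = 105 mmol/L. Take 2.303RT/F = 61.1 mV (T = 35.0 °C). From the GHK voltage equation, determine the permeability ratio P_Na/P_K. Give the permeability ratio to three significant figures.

0.127

Let α = P_Na/P_K. GHK: Vm = 61.1·log₁₀[(Kₒ + α·Naₒ)/(Kᵢ + α·Naᵢ)].
10^(Vm/61.1) = 10^(-55.5/61.1) = 0.1235
So 0.1235·(Kᵢ + α·Naᵢ) = Kₒ + α·Naₒ → α = (0.1235·137.0 − 3.78) / (105.0 − 0.1235·11.9)
α = (16.92 − 3.78) / (105.0 − 1.47) = 13.14/103.5 = 0.1269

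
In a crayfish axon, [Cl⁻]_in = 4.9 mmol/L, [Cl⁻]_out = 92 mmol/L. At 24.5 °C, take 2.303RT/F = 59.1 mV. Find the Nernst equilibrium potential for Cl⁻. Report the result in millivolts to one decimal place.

E = (59.1/z) · log₁₀([Cl⁻]_out/[Cl⁻]_in) with z = -1.
For an anion, dividing by z = -1 reverses the sign.
= (59.1/-1) · log₁₀(92/4.9) = -59.10 · log₁₀(18.78)
= -59.10 · (1.2736) = -75.27 mV

-75.3 mV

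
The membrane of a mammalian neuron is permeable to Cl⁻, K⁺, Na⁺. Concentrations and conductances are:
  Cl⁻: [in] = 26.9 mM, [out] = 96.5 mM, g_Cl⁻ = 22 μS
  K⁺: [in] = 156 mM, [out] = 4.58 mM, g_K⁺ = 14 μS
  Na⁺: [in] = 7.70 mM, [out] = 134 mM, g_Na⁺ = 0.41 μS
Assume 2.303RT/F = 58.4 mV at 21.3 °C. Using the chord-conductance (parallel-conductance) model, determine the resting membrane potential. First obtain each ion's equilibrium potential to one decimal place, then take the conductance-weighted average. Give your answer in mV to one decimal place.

-53.2 mV

E_Cl⁻ = (58.4/-1)·log₁₀(96.5/26.9) = -32.4 mV
E_K⁺ = (58.4/1)·log₁₀(4.58/156) = -89.5 mV
E_Na⁺ = (58.4/1)·log₁₀(134/7.70) = 72.5 mV
Vm = (Σ gᵢEᵢ)/(Σ gᵢ) = (22·-32.4 + 14·-89.5 + 0.41·72.5) / (22 + 14 + 0.41)
= -1936.08 / 36.41 = -53.17 mV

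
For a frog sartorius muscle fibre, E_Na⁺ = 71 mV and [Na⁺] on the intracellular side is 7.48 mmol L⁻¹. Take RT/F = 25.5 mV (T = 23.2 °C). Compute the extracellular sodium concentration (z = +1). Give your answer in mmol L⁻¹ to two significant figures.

Nernst: E = (25.5/1) · ln([out]/[in]), so ln([out]/[in]) = 71.0 × 1 / 25.5 = 2.7843.
[out]/[in] = e^(2.7843) = 16.19.
[out] = 16.19 × 7.48 = 121.1 mmol L⁻¹.

120 mmol L⁻¹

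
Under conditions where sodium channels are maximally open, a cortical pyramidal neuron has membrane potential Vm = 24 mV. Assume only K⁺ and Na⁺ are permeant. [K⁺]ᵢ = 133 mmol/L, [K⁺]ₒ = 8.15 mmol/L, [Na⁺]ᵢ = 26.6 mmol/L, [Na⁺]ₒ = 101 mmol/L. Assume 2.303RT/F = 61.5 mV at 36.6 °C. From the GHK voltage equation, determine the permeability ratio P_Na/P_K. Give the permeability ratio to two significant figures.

8.9

Let α = P_Na/P_K. GHK: Vm = 61.5·log₁₀[(Kₒ + α·Naₒ)/(Kᵢ + α·Naᵢ)].
10^(Vm/61.5) = 10^(24.0/61.5) = 2.4561
So 2.4561·(Kᵢ + α·Naᵢ) = Kₒ + α·Naₒ → α = (2.4561·133.0 − 8.15) / (101.0 − 2.4561·26.6)
α = (326.7 − 8.15) / (101.0 − 65.33) = 318.5/35.67 = 8.93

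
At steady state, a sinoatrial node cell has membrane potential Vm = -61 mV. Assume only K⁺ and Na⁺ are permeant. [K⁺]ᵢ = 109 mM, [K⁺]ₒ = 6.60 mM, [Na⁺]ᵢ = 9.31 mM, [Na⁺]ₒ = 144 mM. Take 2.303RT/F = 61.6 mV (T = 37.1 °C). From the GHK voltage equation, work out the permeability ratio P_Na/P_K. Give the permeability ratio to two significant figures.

Let α = P_Na/P_K. GHK: Vm = 61.6·log₁₀[(Kₒ + α·Naₒ)/(Kᵢ + α·Naᵢ)].
10^(Vm/61.6) = 10^(-61.0/61.6) = 0.10227
So 0.10227·(Kᵢ + α·Naᵢ) = Kₒ + α·Naₒ → α = (0.10227·109.0 − 6.6) / (144.0 − 0.10227·9.31)
α = (11.15 − 6.6) / (144.0 − 0.9521) = 4.547/143 = 0.03179

0.032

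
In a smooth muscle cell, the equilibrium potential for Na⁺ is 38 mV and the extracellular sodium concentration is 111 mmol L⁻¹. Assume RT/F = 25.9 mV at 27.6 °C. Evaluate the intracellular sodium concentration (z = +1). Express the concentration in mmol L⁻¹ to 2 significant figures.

26 mmol L⁻¹

Nernst: E = (25.9/1) · ln([out]/[in]), so ln([out]/[in]) = 38.0 × 1 / 25.9 = 1.4672.
[out]/[in] = e^(1.4672) = 4.337.
[in] = 111 / 4.337 = 25.59 mmol L⁻¹.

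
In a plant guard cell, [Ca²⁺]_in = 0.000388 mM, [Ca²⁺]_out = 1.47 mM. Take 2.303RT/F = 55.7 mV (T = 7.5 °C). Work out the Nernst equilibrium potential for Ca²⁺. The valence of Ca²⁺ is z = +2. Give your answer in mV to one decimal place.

99.7 mV

E = (55.7/z) · log₁₀([Ca²⁺]_out/[Ca²⁺]_in) with z = +2.
= (55.7/2) · log₁₀(1.47/0.000388) = 27.85 · log₁₀(3789)
= 27.85 · (3.5785) = 99.66 mV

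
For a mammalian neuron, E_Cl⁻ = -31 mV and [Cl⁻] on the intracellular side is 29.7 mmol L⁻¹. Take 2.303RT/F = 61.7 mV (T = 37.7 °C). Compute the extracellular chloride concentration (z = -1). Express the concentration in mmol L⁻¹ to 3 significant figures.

94.4 mmol L⁻¹

Nernst: E = (61.7/-1) · log₁₀([out]/[in]), so log₁₀([out]/[in]) = -31.0 × -1 / 61.7 = 0.5024.
[out]/[in] = 10^(0.5024) = 3.18.
[out] = 3.18 × 29.7 = 94.45 mmol L⁻¹.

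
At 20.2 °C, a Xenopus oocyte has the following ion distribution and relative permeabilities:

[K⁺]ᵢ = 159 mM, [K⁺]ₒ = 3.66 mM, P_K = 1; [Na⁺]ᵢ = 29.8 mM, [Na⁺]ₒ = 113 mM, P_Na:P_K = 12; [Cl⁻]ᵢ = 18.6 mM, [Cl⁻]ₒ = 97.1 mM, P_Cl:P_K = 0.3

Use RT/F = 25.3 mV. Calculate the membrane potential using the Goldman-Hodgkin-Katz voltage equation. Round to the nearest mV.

Vm = 25.3 · ln[(Σ P·[cation]ₒ + Σ P·[anion]ᵢ) / (Σ P·[cation]ᵢ + Σ P·[anion]ₒ)]
Numerator = 1×3.66 + 12×113 + 0.3×18.6 = 1365
Denominator = 1×159 + 12×29.8 + 0.3×97.1 = 545.7
Vm = 25.3 · ln(2.5017) = 25.3 × (0.9170) = 23.20 mV

23 mV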